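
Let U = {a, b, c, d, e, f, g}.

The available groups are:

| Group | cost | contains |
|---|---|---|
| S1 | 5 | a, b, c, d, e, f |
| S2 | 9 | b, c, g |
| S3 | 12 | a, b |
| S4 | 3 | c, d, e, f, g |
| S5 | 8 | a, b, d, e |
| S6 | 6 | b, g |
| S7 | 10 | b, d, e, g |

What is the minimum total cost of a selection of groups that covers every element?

8

S1, S4 together cover every element (S1 ∪ S4 = {a, b, c, d, e, f, g}); total cost 5 + 3 = 8.
No covering selection has total cost below 8.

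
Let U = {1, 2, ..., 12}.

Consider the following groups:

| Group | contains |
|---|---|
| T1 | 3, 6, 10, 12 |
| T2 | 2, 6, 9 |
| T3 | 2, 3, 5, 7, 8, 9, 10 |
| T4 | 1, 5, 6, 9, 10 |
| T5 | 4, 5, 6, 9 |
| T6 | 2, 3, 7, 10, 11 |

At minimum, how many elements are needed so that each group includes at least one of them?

2

H = {6, 7} meets every group (each contains at least one member of H), and |H| = 2.
The groups T5, T6 are pairwise disjoint, so any hitting set needs a separate element for each — at least 2. Hence 2 is optimal.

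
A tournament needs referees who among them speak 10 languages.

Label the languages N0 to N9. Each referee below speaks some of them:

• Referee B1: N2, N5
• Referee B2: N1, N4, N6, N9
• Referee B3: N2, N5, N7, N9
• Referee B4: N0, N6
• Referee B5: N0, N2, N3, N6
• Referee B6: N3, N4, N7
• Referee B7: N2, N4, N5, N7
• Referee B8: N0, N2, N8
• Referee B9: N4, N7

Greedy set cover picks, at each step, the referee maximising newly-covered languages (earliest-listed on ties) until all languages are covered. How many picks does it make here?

4

Greedy: pick B2 (covers 4 new) → pick B3 (covers 3 new) → pick B5 (covers 2 new) → pick B8 (covers 1 new). Total picks: 4.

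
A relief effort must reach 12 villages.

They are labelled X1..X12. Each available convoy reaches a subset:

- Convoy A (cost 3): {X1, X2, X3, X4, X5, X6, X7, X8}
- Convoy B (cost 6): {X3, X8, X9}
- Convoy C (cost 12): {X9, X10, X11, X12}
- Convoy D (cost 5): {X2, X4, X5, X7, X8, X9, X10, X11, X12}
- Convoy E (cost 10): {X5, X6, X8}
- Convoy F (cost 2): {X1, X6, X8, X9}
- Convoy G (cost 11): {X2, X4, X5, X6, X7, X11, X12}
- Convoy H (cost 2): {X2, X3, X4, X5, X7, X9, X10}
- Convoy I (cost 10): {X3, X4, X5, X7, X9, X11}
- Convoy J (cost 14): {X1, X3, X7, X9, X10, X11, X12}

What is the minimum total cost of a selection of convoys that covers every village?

A, D together cover every village (A ∪ D = {X1, X2, X3, X4, X5, X6, X7, X8, X9, X10, X11, X12}); total cost 3 + 5 = 8.
The greedy pick H, F, D costs 9; no covering selection beats 8.

8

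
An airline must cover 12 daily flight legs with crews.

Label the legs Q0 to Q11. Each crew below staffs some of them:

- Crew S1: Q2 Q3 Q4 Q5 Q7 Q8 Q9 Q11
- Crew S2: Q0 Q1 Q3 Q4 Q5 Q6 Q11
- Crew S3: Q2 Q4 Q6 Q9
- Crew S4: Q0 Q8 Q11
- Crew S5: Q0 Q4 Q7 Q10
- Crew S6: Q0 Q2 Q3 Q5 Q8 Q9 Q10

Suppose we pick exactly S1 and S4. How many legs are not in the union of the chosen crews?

Union of S1, S4 = {Q0, Q2, Q3, Q4, Q5, Q7, Q8, Q9, Q11}.
Not covered: Q1, Q6, Q10 — 3 legs.

3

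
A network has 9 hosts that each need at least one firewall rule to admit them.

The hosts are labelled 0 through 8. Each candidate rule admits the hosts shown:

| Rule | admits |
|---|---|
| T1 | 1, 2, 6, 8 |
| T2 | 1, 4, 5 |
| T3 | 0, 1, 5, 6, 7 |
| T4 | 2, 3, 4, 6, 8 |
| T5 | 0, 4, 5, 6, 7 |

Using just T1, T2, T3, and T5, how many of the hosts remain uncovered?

1

Union of T1, T2, T3, T5 = {0, 1, 2, 4, 5, 6, 7, 8}.
Not covered: 3 — 1 host.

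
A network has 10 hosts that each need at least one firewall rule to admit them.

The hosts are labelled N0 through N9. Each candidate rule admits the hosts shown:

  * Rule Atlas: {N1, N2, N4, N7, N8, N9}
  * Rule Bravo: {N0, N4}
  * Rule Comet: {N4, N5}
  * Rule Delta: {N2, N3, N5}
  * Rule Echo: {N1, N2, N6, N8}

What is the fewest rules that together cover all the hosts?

4

Atlas and Bravo and Delta and Echo together: Atlas ∪ Bravo ∪ Delta ∪ Echo = {N0, N1, N2, N3, N4, N5, N6, N7, N8, N9} — every host is covered.
No 3 of the 5 rules cover everything (all 10 combinations miss at least one host), so 4 is optimal.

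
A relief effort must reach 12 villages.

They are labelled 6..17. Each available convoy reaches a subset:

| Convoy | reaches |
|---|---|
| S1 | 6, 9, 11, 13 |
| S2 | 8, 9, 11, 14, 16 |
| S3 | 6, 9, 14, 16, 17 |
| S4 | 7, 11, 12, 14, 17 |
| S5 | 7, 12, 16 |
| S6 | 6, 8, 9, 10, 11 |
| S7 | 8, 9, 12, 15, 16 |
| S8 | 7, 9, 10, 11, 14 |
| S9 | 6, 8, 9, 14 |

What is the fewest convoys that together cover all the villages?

Take {S1, S4, S6, S7}. Their union is {6, 7, 8, 9, 10, 11, 12, 13, 14, 15, 16, 17}, which is all 12 villages.
No 3 of the 9 convoys cover everything (all 84 combinations miss at least one village), so 4 is optimal.

4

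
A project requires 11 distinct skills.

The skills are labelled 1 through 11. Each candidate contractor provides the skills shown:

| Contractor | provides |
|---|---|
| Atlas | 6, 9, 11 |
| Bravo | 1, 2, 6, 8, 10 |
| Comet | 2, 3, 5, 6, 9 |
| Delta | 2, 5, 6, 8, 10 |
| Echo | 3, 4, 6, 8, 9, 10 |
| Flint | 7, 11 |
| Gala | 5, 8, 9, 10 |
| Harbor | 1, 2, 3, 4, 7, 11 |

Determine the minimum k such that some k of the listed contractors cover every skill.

3

Take {Atlas, Gala, Harbor}. Their union is {1, 2, 3, 4, 5, 6, 7, 8, 9, 10, 11}, which is all 11 skills.
No 2 of the 8 contractors cover everything (all 28 combinations miss at least one skill), so 3 is optimal.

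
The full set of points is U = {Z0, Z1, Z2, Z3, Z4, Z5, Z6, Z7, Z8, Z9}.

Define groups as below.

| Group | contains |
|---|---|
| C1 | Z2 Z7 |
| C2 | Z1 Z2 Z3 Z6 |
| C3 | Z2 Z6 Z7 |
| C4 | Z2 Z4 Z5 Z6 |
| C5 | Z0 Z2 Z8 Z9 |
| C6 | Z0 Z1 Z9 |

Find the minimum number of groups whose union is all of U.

Take {C1, C2, C4, C5}. Their union is {Z0, Z1, Z2, Z3, Z4, Z5, Z6, Z7, Z8, Z9}, which is all 10 points.
No 3 of the 6 groups cover everything (all 20 combinations miss at least one point), so 4 is optimal.

4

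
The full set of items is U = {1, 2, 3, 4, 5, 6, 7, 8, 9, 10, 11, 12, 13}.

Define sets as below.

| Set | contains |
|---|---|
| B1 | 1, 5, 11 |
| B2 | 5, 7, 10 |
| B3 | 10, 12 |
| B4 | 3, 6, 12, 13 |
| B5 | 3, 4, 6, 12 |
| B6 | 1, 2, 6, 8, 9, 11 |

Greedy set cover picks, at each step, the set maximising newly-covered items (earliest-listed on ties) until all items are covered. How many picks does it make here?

Greedy: pick B6 (covers 6 new) → pick B2 (covers 3 new) → pick B4 (covers 3 new) → pick B5 (covers 1 new). Total picks: 4.

4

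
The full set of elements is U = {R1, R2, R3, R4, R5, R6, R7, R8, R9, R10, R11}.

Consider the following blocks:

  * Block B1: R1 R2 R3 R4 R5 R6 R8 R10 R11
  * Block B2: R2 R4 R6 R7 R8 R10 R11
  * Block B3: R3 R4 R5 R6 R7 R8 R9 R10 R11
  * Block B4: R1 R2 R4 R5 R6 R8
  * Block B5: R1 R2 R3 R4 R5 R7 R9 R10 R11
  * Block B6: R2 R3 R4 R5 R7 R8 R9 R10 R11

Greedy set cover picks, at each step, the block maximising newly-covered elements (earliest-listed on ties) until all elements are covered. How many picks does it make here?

Greedy: pick B1 (covers 9 new) → pick B3 (covers 2 new). Total picks: 2.

2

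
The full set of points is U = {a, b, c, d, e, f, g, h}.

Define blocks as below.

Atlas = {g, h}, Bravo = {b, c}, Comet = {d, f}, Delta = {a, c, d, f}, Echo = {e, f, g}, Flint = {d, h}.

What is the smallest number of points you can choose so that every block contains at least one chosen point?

3

T = {c, d, g} meets every block (each contains at least one member of T), and |T| = 3.
The blocks Bravo, Echo, Flint are pairwise disjoint, so any hitting set needs a separate point for each — at least 3. Hence 3 is optimal.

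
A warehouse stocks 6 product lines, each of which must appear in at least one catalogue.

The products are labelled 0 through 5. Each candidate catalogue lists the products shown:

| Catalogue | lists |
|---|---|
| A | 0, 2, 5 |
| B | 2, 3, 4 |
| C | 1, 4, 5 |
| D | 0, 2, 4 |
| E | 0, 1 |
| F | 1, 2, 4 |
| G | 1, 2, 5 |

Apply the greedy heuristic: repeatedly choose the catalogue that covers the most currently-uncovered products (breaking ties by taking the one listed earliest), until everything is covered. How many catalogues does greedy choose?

3

Greedy: pick A (covers 3 new) → pick B (covers 2 new) → pick C (covers 1 new). Total picks: 3.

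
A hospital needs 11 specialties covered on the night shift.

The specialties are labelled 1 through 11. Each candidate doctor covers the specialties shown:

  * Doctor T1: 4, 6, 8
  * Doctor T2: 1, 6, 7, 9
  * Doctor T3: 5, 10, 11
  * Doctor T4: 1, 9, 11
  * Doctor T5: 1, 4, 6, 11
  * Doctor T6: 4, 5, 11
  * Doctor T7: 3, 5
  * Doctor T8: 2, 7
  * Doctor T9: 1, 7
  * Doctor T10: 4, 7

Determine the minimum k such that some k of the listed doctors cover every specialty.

5

T1 and T2 and T3 and T7 and T8 together: T1 ∪ T2 ∪ T3 ∪ T7 ∪ T8 = {1, 2, 3, 4, 5, 6, 7, 8, 9, 10, 11} — every specialty is covered.
No 4 of the 10 doctors cover everything (all 210 combinations miss at least one specialty), so 5 is optimal.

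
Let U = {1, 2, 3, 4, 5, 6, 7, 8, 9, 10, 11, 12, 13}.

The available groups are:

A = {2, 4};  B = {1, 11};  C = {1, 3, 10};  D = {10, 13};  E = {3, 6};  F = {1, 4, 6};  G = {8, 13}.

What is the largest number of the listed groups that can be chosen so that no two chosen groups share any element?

A, B, E, G are pairwise disjoint (A={2,4}; B={1,11}; E={3,6}; G={8,13}).
Every remaining group overlaps one of these, and no 5 of the listed groups are pairwise disjoint, so 4 is the maximum.

4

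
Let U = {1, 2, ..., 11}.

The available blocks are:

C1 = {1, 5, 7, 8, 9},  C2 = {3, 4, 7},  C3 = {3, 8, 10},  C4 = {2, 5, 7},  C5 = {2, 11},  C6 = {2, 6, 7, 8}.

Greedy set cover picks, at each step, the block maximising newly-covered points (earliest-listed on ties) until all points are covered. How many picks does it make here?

Greedy: pick C1 (covers 5 new) → pick C2 (covers 2 new) → pick C5 (covers 2 new) → pick C3 (covers 1 new) → pick C6 (covers 1 new). Total picks: 5.

5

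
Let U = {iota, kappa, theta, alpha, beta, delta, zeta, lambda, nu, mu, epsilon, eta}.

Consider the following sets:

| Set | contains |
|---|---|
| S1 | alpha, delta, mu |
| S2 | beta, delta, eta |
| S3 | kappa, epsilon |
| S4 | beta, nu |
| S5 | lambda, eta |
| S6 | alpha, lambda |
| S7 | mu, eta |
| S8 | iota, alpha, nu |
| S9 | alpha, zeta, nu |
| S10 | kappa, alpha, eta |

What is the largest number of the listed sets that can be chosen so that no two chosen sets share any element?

4

S1, S3, S4, S5 are pairwise disjoint (S1={alpha,delta,mu}; S3={kappa,epsilon}; S4={beta,nu}; S5={lambda,eta}).
Every remaining set overlaps one of these, and no 5 of the listed sets are pairwise disjoint, so 4 is the maximum.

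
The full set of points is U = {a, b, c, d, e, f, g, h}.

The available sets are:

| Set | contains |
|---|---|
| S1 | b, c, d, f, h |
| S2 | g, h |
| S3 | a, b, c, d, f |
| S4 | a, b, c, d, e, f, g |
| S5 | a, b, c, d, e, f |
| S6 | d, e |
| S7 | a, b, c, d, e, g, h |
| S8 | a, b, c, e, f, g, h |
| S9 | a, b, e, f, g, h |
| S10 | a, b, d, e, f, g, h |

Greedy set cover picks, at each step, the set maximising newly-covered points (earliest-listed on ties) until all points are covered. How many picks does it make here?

Greedy: pick S4 (covers 7 new) → pick S1 (covers 1 new). Total picks: 2.

2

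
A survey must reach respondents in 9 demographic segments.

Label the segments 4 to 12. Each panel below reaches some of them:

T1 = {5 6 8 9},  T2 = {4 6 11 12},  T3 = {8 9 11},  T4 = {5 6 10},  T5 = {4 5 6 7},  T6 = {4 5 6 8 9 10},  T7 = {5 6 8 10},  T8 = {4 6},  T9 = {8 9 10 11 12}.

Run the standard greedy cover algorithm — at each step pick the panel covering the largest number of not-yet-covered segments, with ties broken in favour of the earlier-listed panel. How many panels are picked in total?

Greedy: pick T6 (covers 6 new) → pick T2 (covers 2 new) → pick T5 (covers 1 new). Total picks: 3.
(The true minimum cover uses only 2 panels, so greedy is not optimal here.)

3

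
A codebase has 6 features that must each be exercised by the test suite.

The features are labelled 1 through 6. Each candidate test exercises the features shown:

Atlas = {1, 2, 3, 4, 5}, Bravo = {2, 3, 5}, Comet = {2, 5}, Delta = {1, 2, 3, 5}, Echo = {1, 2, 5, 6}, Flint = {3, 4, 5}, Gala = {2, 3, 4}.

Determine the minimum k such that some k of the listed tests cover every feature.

Take {Echo, Gala}. Their union is {1, 2, 3, 4, 5, 6}, which is all 6 features.
No single test has all 6 features (the largest, Atlas, has 5), so 2 is optimal.

2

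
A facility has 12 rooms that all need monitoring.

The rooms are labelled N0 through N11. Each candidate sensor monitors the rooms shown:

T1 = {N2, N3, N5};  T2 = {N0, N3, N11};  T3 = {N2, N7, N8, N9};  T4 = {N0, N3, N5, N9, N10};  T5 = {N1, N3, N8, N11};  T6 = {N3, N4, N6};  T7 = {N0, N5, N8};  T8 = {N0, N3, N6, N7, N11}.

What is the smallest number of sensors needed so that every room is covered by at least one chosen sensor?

T3 and T4 and T5 and T6 together: T3 ∪ T4 ∪ T5 ∪ T6 = {N0, N1, N2, N3, N4, N5, N6, N7, N8, N9, N10, N11} — every room is covered.
Only T6 contains N4, so T6 is forced; the remaining 9 rooms need at least 3 more sensors (each remaining sensor adds at most 4) — so at least 4 sensors are needed, and 4 is optimal.

4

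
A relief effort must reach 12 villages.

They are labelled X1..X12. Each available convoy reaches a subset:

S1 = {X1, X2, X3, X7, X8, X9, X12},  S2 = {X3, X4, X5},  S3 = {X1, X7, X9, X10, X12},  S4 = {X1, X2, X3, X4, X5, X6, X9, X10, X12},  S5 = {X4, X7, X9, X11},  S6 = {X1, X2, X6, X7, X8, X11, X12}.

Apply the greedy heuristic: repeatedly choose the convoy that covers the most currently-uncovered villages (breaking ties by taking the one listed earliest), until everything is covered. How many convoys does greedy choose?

2

Greedy: pick S4 (covers 9 new) → pick S6 (covers 3 new). Total picks: 2.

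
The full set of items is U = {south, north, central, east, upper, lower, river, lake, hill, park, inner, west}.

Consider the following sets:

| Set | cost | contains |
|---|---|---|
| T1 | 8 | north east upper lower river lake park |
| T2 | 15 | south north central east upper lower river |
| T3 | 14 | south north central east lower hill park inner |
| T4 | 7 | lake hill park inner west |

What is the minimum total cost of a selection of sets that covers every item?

22

T2, T4 together cover every item (T2 ∪ T4 = {south, north, central, east, upper, lower, river, lake, hill, park, inner, west}); total cost 15 + 7 = 22.
The greedy pick T1, T4, T3 costs 29; no covering selection beats 22.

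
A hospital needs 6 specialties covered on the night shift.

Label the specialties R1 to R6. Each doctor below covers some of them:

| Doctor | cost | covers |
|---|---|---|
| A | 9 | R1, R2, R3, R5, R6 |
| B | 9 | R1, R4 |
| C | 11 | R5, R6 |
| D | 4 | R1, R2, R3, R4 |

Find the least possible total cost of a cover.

13

A, D together cover every specialty (A ∪ D = {R1, R2, R3, R4, R5, R6}); total cost 9 + 4 = 13.
No covering selection has total cost below 13.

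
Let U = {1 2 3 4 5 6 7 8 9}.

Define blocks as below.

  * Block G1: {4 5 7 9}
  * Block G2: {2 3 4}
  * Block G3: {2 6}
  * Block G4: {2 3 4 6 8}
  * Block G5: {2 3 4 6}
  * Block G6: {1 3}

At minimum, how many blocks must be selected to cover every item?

3

G1 and G4 and G6 together: G1 ∪ G4 ∪ G6 = {1, 2, 3, 4, 5, 6, 7, 8, 9} — every item is covered.
Only G6 contains 1, so G6 is forced; the remaining 7 items need at least 2 more blocks (each remaining block adds at most 4) — so at least 3 blocks are needed, and 3 is optimal.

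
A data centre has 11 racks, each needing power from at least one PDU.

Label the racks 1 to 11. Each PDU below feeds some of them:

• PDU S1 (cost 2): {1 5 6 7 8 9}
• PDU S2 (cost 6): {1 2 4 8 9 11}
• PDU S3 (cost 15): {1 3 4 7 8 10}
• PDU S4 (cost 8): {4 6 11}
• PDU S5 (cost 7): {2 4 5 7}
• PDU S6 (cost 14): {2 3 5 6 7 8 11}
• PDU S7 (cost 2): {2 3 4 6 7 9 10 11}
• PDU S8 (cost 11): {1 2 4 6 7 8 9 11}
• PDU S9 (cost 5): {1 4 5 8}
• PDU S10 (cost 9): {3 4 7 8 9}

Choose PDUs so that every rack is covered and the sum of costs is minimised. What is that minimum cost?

4

S1, S7 together cover every rack (S1 ∪ S7 = {1, 2, 3, 4, 5, 6, 7, 8, 9, 10, 11}); total cost 2 + 2 = 4.
No covering selection has total cost below 4.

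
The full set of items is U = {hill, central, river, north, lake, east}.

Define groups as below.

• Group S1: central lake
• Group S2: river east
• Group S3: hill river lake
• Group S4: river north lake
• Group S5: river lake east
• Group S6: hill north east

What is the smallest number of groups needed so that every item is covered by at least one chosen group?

3

S1, S2, and S6 cover everything between them: the union {hill, central, river, north, lake, east} is all of U.
Only S1 contains central, so S1 is forced; the remaining 4 items need at least 2 more groups (each remaining group adds at most 3) — so at least 3 groups are needed, and 3 is optimal.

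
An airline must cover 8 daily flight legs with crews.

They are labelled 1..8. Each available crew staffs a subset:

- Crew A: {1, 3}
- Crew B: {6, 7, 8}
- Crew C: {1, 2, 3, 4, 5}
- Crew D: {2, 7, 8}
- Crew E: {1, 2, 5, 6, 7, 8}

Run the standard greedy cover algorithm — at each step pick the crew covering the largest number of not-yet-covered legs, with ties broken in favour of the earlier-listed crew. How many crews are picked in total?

2

Greedy: pick E (covers 6 new) → pick C (covers 2 new). Total picks: 2.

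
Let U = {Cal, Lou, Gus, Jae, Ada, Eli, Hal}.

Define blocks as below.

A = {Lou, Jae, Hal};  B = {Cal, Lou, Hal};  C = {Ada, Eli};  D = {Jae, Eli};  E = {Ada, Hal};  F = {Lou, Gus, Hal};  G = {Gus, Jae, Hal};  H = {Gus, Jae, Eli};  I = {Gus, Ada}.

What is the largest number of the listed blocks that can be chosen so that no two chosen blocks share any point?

B, D, I are pairwise disjoint (B={Cal,Lou,Hal}; D={Jae,Eli}; I={Gus,Ada}).
Every remaining block overlaps one of these, and no 4 of the listed blocks are pairwise disjoint, so 3 is the maximum.

3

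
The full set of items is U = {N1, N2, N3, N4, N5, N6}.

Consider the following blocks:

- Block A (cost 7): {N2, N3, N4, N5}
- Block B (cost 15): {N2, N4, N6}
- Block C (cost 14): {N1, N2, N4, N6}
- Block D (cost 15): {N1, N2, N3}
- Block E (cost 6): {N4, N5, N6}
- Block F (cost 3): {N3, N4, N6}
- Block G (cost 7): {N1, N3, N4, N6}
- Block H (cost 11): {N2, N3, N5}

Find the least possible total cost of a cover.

A, G together cover every item (A ∪ G = {N1, N2, N3, N4, N5, N6}); total cost 7 + 7 = 14.
The greedy pick F, A, G costs 17; no covering selection beats 14.

14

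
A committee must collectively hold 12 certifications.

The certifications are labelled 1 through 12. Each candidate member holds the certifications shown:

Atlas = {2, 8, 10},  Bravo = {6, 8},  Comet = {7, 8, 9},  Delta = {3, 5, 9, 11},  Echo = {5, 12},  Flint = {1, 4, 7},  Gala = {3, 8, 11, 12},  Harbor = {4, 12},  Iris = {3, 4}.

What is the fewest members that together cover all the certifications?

Take {Atlas, Bravo, Delta, Flint, Harbor}. Their union is {1, 2, 3, 4, 5, 6, 7, 8, 9, 10, 11, 12}, which is all 12 certifications.
No 4 of the 9 members cover everything (all 126 combinations miss at least one certification), so 5 is optimal.

5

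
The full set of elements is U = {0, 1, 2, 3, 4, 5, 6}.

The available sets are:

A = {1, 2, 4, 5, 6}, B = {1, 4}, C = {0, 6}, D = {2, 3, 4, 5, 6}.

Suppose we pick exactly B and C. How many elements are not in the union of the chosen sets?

Union of B, C = {0, 1, 4, 6}.
Not covered: 2, 3, 5 — 3 elements.

3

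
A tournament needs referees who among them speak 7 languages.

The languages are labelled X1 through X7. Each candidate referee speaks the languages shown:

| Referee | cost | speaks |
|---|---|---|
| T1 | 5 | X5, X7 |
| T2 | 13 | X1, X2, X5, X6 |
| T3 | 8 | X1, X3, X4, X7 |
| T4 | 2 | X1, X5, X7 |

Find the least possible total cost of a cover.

21

T2, T3 together cover every language (T2 ∪ T3 = {X1, X2, X3, X4, X5, X6, X7}); total cost 13 + 8 = 21.
The greedy pick T4, T3, T2 costs 23; no covering selection beats 21.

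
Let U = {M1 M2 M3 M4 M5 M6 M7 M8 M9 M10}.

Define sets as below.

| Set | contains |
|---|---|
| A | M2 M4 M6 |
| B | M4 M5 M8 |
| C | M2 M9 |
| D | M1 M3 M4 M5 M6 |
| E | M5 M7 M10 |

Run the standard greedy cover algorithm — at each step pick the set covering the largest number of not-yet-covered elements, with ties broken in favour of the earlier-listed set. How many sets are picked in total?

4

Greedy: pick D (covers 5 new) → pick C (covers 2 new) → pick E (covers 2 new) → pick B (covers 1 new). Total picks: 4.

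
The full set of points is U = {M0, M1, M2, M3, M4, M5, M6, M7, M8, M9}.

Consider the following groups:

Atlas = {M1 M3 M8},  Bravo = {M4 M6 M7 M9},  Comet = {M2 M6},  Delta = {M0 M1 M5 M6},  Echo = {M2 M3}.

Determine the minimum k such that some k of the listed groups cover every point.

Atlas and Bravo and Comet and Delta together: Atlas ∪ Bravo ∪ Comet ∪ Delta = {M0, M1, M2, M3, M4, M5, M6, M7, M8, M9} — every point is covered.
No 3 of the 5 groups cover everything (all 10 combinations miss at least one point), so 4 is optimal.

4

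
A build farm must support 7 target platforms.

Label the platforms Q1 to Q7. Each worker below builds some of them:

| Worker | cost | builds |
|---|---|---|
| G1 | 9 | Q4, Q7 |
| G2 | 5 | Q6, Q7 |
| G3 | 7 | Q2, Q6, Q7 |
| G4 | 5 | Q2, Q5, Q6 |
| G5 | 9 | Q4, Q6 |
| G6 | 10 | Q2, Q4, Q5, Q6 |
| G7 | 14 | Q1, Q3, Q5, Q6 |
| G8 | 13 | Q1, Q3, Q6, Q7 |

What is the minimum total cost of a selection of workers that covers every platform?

23

G6, G8 together cover every platform (G6 ∪ G8 = {Q1, Q2, Q3, Q4, Q5, Q6, Q7}); total cost 10 + 13 = 23.
The greedy pick G4, G8, G1 costs 27; no covering selection beats 23.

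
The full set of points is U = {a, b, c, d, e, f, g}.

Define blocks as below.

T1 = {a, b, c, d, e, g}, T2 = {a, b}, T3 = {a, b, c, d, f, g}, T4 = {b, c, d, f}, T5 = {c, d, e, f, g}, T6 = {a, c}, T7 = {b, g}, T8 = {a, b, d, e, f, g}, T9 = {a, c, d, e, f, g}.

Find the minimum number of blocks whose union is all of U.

2

Take {T1, T4}. Their union is {a, b, c, d, e, f, g}, which is all 7 points.
No single block has all 7 points (the largest, T1, has 6), so 2 is optimal.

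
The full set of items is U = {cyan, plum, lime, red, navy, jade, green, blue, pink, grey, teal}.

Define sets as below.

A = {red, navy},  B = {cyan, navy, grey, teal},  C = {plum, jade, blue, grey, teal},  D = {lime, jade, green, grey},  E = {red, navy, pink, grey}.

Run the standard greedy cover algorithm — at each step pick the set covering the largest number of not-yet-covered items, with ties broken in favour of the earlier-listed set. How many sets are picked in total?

Greedy: pick C (covers 5 new) → pick E (covers 3 new) → pick D (covers 2 new) → pick B (covers 1 new). Total picks: 4.

4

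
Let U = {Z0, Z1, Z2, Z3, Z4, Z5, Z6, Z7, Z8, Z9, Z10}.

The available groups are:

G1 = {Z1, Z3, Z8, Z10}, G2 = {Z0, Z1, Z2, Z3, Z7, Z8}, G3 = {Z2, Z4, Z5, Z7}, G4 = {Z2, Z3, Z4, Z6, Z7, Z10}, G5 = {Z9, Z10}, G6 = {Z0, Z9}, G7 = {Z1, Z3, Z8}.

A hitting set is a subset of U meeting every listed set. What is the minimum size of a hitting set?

The 3 points {Z2, Z8, Z9} hit every group.
The groups G3, G6, G7 are pairwise disjoint, so any hitting set needs a separate point for each — at least 3. Hence 3 is optimal.

3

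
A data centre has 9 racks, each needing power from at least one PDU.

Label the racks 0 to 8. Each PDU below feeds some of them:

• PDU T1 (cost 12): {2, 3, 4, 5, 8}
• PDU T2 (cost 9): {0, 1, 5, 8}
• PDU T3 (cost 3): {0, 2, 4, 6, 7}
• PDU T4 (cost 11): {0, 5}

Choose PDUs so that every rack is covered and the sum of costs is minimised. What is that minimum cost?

T1, T2, T3 together cover every rack (T1 ∪ T2 ∪ T3 = {0, 1, 2, 3, 4, 5, 6, 7, 8}); total cost 12 + 9 + 3 = 24.
No covering selection has total cost below 24.

24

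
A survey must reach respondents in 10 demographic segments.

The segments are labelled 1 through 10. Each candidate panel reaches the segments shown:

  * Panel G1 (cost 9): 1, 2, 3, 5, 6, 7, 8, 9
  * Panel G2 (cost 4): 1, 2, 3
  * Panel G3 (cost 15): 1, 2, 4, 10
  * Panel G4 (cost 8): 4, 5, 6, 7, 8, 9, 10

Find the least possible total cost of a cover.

12

G2, G4 together cover every segment (G2 ∪ G4 = {1, 2, 3, 4, 5, 6, 7, 8, 9, 10}); total cost 4 + 8 = 12.
The greedy pick G1, G4 costs 17; no covering selection beats 12.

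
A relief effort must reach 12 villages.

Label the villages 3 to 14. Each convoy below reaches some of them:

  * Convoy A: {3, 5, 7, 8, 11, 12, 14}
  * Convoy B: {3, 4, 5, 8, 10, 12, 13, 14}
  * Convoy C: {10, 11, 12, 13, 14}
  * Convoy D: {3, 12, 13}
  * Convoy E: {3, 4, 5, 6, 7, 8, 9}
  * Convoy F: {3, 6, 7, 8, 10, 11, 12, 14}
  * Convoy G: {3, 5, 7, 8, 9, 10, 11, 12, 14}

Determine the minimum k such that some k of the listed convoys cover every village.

2

C and E together: C ∪ E = {3, 4, 5, 6, 7, 8, 9, 10, 11, 12, 13, 14} — every village is covered.
No single convoy has all 12 villages (the largest, G, has 9), so 2 is optimal.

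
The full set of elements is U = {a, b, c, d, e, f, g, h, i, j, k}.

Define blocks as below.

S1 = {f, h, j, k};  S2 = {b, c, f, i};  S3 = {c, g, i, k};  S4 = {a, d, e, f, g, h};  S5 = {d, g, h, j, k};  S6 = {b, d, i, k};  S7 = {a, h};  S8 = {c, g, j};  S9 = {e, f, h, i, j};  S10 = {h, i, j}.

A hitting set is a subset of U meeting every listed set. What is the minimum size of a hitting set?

3

Take T = {b, g, h}. Each listed block contains at least one of these, so T is a hitting set of size 3.
The blocks S6, S7, S8 are pairwise disjoint, so any hitting set needs a separate element for each — at least 3. Hence 3 is optimal.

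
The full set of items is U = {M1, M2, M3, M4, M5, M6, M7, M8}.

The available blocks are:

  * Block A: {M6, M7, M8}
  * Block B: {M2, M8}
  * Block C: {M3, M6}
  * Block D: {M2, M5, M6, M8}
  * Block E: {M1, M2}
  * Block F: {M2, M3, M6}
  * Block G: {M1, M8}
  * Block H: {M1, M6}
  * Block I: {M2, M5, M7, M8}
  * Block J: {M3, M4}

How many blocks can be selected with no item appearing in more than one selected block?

3

A, E, J are pairwise disjoint (A={M6,M7,M8}; E={M1,M2}; J={M3,M4}).
Every remaining block overlaps one of these, and no 4 of the listed blocks are pairwise disjoint, so 3 is the maximum.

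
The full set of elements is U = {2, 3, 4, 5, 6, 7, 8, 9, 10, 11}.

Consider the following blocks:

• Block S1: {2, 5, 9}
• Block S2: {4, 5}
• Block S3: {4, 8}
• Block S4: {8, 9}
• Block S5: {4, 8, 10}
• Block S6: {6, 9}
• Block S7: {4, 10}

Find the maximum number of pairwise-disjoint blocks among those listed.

2

S3, S6 are pairwise disjoint (S3={4,8}; S6={6,9}).
Every remaining block overlaps one of these, and no 3 of the listed blocks are pairwise disjoint, so 2 is the maximum.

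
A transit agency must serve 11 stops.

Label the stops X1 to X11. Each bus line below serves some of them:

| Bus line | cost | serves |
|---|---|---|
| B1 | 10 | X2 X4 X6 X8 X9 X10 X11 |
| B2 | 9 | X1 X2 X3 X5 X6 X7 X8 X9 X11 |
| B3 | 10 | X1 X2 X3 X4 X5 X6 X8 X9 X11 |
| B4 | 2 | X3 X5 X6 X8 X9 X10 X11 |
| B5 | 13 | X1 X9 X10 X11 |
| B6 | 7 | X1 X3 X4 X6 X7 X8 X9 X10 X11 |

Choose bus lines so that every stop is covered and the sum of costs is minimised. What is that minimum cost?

B2, B6 together cover every stop (B2 ∪ B6 = {X1, X2, X3, X4, X5, X6, X7, X8, X9, X10, X11}); total cost 9 + 7 = 16.
The greedy pick B4, B6, B2 costs 18; no covering selection beats 16.

16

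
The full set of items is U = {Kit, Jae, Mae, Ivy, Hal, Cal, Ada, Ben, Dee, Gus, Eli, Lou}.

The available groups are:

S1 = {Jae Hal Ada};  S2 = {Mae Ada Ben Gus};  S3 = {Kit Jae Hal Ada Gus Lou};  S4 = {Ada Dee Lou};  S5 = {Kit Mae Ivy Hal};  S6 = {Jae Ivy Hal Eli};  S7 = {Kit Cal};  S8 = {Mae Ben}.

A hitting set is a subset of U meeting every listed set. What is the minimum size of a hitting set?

H = {Kit, Hal, Ben, Dee} meets every group (each contains at least one member of H), and |H| = 4.
The groups S4, S6, S7, S8 are pairwise disjoint, so any hitting set needs a separate item for each — at least 4. Hence 4 is optimal.

4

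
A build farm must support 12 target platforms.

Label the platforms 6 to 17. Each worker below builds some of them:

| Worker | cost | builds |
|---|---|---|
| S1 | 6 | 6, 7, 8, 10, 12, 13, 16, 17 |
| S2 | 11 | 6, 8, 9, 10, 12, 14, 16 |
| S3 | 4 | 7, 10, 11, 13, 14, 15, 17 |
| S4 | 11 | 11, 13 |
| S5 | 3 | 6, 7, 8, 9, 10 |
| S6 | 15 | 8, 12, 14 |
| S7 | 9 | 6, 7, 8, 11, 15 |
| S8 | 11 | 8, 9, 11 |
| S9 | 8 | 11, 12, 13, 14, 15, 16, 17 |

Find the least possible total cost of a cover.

S5, S9 together cover every platform (S5 ∪ S9 = {6, 7, 8, 9, 10, 11, 12, 13, 14, 15, 16, 17}); total cost 3 + 8 = 11.
The greedy pick S3, S5, S1 costs 13; no covering selection beats 11.

11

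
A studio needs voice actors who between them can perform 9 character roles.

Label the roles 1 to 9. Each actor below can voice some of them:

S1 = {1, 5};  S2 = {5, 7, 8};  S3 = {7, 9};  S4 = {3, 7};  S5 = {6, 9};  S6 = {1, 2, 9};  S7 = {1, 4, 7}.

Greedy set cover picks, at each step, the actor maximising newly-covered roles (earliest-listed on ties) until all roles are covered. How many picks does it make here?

5

Greedy: pick S2 (covers 3 new) → pick S6 (covers 3 new) → pick S4 (covers 1 new) → pick S5 (covers 1 new) → pick S7 (covers 1 new). Total picks: 5.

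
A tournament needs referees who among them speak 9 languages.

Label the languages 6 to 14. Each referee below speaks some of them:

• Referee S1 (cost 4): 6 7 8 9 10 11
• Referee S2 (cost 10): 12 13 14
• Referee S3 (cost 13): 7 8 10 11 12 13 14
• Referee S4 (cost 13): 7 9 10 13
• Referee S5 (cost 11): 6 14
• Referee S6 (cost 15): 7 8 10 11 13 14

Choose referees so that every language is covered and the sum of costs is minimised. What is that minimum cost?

14

S1, S2 together cover every language (S1 ∪ S2 = {6, 7, 8, 9, 10, 11, 12, 13, 14}); total cost 4 + 10 = 14.
No covering selection has total cost below 14.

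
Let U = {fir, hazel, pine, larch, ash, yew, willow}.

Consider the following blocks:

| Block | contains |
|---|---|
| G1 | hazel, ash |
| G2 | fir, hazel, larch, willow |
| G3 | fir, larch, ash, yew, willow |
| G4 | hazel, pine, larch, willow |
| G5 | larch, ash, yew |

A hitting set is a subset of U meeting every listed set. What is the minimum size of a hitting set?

2

Take H = {larch, ash}. Each listed block contains at least one of these, so H is a hitting set of size 2.
No single point lies in every block, so at least 2 are needed and 2 is optimal.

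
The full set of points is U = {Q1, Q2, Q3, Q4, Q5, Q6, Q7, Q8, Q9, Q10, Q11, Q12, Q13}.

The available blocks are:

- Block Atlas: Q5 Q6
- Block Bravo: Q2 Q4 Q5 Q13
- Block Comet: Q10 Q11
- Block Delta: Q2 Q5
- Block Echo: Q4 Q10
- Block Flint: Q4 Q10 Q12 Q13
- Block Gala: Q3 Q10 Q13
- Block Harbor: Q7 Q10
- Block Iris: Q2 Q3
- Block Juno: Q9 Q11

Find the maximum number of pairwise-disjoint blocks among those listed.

4

Atlas, Flint, Iris, Juno are pairwise disjoint (Atlas={Q5,Q6}; Flint={Q4,Q10,Q12,Q13}; Iris={Q2,Q3}; Juno={Q9,Q11}).
Every remaining block overlaps one of these, and no 5 of the listed blocks are pairwise disjoint, so 4 is the maximum.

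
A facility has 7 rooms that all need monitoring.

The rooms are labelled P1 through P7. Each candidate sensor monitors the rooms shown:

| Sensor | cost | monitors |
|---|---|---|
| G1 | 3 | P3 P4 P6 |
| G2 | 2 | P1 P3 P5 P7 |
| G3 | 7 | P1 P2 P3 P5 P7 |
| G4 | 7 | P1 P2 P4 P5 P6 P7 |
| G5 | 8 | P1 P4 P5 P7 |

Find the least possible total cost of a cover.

G2, G4 together cover every room (G2 ∪ G4 = {P1, P2, P3, P4, P5, P6, P7}); total cost 2 + 7 = 9.
The greedy pick G2, G1, G3 costs 12; no covering selection beats 9.

9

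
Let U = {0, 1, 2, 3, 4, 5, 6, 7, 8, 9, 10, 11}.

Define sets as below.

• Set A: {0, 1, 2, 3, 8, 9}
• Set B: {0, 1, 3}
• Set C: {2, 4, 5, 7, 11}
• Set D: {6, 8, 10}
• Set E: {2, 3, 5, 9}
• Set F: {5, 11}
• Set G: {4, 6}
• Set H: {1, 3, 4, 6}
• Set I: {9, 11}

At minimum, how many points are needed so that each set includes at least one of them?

3

T = {3, 6, 11} meets every set (each contains at least one member of T), and |T| = 3.
The sets B, D, F are pairwise disjoint, so any hitting set needs a separate point for each — at least 3. Hence 3 is optimal.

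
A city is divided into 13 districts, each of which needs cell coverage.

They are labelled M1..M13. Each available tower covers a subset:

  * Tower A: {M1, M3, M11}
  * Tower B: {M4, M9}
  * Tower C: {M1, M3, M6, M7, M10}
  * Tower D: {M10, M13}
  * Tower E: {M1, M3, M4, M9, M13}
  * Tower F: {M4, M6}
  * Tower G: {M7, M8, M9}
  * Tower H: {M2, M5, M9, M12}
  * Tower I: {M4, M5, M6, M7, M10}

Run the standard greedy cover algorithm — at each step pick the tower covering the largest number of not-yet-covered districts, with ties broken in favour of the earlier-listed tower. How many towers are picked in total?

Greedy: pick C (covers 5 new) → pick H (covers 4 new) → pick E (covers 2 new) → pick A (covers 1 new) → pick G (covers 1 new). Total picks: 5.

5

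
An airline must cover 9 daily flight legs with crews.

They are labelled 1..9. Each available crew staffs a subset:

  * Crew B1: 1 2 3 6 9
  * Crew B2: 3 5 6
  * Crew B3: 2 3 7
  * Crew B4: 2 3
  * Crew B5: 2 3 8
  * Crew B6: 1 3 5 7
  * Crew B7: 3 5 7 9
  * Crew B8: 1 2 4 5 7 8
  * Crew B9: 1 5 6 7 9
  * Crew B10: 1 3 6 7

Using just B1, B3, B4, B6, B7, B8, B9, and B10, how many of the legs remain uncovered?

Union of B1, B3, B4, B6, B7, B8, B9, B10 = {1, 2, 3, 4, 5, 6, 7, 8, 9} — that's every leg, so 0 are uncovered.

0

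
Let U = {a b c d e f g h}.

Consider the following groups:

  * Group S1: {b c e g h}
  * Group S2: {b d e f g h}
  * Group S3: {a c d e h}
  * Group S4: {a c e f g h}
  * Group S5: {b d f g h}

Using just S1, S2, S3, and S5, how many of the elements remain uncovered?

Union of S1, S2, S3, S5 = {a, b, c, d, e, f, g, h} — that's every element, so 0 are uncovered.

0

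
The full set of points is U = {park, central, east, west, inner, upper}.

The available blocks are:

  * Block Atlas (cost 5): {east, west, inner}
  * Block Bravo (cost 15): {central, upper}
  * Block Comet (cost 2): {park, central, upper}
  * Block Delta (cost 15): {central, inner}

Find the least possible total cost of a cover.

7

Atlas, Comet together cover every point (Atlas ∪ Comet = {park, central, east, west, inner, upper}); total cost 5 + 2 = 7.
No covering selection has total cost below 7.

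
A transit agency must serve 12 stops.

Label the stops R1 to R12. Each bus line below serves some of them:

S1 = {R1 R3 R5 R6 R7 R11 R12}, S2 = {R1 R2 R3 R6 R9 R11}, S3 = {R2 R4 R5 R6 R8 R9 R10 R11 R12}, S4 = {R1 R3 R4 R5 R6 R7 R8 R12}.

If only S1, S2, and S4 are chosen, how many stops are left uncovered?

Union of S1, S2, S4 = {R1, R2, R3, R4, R5, R6, R7, R8, R9, R11, R12}.
Not covered: R10 — 1 stop.

1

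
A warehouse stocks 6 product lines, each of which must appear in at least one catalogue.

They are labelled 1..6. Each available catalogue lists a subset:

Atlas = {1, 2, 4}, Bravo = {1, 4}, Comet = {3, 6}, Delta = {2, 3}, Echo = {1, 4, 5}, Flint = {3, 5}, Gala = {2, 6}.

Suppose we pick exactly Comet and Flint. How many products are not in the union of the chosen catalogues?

Union of Comet, Flint = {3, 5, 6}.
Not covered: 1, 2, 4 — 3 products.

3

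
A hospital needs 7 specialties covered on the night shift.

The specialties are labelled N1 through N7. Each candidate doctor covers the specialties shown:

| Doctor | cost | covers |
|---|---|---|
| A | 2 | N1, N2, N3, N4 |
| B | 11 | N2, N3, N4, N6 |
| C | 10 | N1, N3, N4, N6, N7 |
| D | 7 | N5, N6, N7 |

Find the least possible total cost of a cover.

A, D together cover every specialty (A ∪ D = {N1, N2, N3, N4, N5, N6, N7}); total cost 2 + 7 = 9.
No covering selection has total cost below 9.

9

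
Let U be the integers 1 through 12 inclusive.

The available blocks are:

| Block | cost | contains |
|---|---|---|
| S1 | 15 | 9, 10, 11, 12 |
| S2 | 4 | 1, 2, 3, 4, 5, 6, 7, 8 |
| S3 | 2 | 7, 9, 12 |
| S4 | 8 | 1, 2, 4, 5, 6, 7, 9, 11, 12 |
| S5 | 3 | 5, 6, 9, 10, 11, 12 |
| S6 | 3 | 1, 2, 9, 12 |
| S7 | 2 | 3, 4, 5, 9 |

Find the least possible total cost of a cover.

S2, S5 together cover every item (S2 ∪ S5 = {1, 2, 3, 4, 5, 6, 7, 8, 9, 10, 11, 12}); total cost 4 + 3 = 7.
No covering selection has total cost below 7.

7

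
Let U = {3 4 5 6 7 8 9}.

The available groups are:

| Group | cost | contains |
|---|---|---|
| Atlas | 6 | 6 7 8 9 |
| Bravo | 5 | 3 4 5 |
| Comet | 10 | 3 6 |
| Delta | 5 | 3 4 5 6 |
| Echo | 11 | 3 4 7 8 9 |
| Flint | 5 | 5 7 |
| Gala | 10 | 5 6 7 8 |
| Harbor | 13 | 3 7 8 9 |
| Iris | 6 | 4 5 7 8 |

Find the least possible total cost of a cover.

11

Atlas, Bravo together cover every point (Atlas ∪ Bravo = {3, 4, 5, 6, 7, 8, 9}); total cost 6 + 5 = 11.
No covering selection has total cost below 11.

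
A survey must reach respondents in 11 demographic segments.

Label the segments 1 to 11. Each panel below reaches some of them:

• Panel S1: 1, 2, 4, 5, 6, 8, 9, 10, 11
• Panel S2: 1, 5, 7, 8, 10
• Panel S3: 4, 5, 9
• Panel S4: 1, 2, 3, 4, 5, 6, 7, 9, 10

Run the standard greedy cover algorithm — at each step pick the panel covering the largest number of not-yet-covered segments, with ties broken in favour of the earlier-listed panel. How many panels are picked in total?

2

Greedy: pick S1 (covers 9 new) → pick S4 (covers 2 new). Total picks: 2.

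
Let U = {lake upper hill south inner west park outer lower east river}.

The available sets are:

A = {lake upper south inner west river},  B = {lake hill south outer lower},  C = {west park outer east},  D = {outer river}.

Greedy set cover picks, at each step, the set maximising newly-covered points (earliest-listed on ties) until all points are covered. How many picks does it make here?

Greedy: pick A (covers 6 new) → pick B (covers 3 new) → pick C (covers 2 new). Total picks: 3.

3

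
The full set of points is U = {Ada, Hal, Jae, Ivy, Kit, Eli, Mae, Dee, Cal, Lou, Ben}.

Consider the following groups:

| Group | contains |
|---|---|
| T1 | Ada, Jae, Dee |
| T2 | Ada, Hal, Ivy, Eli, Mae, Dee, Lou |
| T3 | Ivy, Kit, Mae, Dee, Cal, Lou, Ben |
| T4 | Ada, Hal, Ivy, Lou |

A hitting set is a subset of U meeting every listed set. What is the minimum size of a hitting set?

Take H = {Jae, Ivy}. Each listed group contains at least one of these, so H is a hitting set of size 2.
No single point lies in every group, so at least 2 are needed and 2 is optimal.

2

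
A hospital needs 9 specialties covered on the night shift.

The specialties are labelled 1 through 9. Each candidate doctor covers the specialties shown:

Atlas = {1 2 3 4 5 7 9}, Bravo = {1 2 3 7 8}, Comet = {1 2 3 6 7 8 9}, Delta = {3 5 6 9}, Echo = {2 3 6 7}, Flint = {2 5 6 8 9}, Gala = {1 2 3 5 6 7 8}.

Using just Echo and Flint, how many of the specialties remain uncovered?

2

Union of Echo, Flint = {2, 3, 5, 6, 7, 8, 9}.
Not covered: 1, 4 — 2 specialties.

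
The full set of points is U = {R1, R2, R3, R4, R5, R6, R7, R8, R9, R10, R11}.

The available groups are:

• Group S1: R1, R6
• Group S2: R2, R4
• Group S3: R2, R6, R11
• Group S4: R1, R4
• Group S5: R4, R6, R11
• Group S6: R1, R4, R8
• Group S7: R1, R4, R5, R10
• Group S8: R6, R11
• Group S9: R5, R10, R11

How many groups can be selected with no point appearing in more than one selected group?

S1, S2, S9 are pairwise disjoint (S1={R1,R6}; S2={R2,R4}; S9={R5,R10,R11}).
Every remaining group overlaps one of these, and no 4 of the listed groups are pairwise disjoint, so 3 is the maximum.

3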